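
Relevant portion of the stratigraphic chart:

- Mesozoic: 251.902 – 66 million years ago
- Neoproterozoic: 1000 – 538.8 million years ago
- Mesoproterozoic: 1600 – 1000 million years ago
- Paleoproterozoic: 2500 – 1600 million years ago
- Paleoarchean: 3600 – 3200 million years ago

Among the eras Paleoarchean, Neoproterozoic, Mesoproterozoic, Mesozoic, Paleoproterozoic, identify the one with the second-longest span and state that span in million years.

Start − end for each: Paleoarchean 3600 − 3200 = 400; Neoproterozoic 1000 − 538.8 = 461.2; Mesoproterozoic 1600 − 1000 = 600; Mesozoic 251.902 − 66 = 185.902; Paleoproterozoic 2500 − 1600 = 900.
Ranking these from longest: Paleoproterozoic > Mesoproterozoic > Neoproterozoic > Paleoarchean > Mesozoic.
Position 2 in that ranking is Mesoproterozoic, which lasted 600 Myr.

Mesoproterozoic, 600 million years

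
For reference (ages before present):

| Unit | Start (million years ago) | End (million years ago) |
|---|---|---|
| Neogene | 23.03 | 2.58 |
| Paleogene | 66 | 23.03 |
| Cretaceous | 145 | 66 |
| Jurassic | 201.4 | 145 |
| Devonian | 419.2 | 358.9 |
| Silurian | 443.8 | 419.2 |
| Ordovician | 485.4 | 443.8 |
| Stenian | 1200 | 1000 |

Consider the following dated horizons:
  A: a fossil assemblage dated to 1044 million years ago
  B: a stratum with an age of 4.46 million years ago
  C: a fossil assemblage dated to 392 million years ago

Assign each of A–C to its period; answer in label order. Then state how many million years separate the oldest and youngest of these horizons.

A — Stenian; B — Neogene; C — Devonian; span 1039.54 million years

A: 1044 Ma lies in 1200–1000 Ma, so Stenian.
B: 4.46 Ma lies in 23.03–2.58 Ma, so Neogene.
C: 392 Ma lies in 419.2–358.9 Ma, so Devonian.
Oldest = 1044 Ma, youngest = 4.46 Ma → span 1039.54 Myr.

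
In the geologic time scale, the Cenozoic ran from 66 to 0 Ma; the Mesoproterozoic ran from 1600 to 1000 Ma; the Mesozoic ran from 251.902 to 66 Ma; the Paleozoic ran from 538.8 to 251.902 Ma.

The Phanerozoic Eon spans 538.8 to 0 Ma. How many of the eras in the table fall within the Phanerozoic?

3

Eras inside 538.8–0 Ma: Paleozoic, Mesozoic, Cenozoic — 3 in total.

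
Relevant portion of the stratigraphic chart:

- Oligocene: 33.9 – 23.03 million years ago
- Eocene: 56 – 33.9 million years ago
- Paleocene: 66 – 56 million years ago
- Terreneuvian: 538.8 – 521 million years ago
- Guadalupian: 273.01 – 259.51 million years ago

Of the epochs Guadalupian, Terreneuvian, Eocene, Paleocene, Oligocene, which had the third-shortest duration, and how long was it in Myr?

Guadalupian, 13.5 million years

Durations: Guadalupian 13.5; Terreneuvian 17.8; Eocene 22.1; Paleocene 10; Oligocene 10.87 Myr.
Sorted shortest-first: Paleocene (10), Oligocene (10.87), Guadalupian (13.5), Terreneuvian (17.8), Eocene (22.1).
The third shortest is Guadalupian at 13.5 Myr.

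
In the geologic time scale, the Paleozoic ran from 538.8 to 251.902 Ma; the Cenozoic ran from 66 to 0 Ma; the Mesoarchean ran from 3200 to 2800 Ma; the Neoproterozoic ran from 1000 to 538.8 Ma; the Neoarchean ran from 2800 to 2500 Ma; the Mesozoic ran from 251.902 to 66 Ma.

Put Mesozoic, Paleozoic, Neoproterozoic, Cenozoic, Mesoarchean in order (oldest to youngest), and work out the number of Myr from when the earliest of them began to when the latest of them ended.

Mesoarchean → Neoproterozoic → Paleozoic → Mesozoic → Cenozoic; total span 3200 Myr

From the excerpt: Mesozoic 251.902–66; Paleozoic 538.8–251.902; Neoproterozoic 1000–538.8; Cenozoic 66–0; Mesoarchean 3200–2800 (Ma).
Larger Ma is earlier, so the oldest is Mesoarchean and the youngest is Cenozoic; oldest to youngest: Mesoarchean, Neoproterozoic, Paleozoic, Mesozoic, Cenozoic.
Oldest start 3200 minus youngest end 0 gives 3200 Myr overall.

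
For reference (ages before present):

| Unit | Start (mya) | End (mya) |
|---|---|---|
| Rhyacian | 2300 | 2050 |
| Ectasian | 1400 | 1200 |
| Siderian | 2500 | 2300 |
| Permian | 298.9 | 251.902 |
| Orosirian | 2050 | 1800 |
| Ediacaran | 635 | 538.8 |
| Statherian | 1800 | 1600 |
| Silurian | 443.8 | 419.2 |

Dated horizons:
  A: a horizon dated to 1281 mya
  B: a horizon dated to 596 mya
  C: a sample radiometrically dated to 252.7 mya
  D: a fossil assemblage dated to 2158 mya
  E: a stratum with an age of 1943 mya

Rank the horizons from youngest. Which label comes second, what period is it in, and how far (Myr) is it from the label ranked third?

Sorted youngest-first by Ma: C (252.7), B (596), A (1281), E (1943), D (2158).
The second youngest is B at 596 Ma, which lies in 635–538.8 Ma: the Ediacaran.
The third youngest is A at 1281 Ma; separation = |596 − 1281| = 685 Myr.

B, in the Ediacaran; 685 million years to A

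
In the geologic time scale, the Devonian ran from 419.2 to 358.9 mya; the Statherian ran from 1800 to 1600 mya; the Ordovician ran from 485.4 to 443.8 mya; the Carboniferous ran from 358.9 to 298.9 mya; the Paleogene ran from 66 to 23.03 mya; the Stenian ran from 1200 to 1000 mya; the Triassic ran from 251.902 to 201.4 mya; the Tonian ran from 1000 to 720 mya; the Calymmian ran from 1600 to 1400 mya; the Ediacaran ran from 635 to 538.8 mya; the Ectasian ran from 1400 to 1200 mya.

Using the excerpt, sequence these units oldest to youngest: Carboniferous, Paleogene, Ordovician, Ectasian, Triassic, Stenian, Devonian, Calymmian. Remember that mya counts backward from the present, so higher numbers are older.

Calymmian, then Ectasian, then Stenian, then Ordovician, then Devonian, then Carboniferous, then Triassic, then Paleogene

Sorting by start age (descending Ma, since larger Ma = older): Calymmian began 1600, Ectasian began 1400, Stenian began 1200, Ordovician began 485.4, Devonian began 419.2, Carboniferous began 358.9, Triassic began 251.902, Paleogene began 66.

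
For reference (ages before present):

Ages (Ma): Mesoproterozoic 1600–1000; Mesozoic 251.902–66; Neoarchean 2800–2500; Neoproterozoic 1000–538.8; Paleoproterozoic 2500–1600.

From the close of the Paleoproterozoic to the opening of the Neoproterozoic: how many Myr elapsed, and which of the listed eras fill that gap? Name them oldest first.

600 million years; Mesoproterozoic

The Paleoproterozoic closes at 1600 Ma and the Neoproterozoic opens at 1000 Ma, so the interval is 1600 − 1000 = 600 Myr.
An era fits inside if it starts at or after 1600 Ma and ends at or before 1000 Ma; oldest first that gives Mesoproterozoic.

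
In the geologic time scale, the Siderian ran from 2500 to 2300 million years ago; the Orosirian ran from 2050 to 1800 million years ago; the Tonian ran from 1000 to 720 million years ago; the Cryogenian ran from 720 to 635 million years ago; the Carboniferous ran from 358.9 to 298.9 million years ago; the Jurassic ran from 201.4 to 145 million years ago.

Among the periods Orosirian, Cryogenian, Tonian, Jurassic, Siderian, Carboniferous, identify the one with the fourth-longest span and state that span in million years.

Cryogenian, 85 million years

Start − end for each: Orosirian 2050 − 1800 = 250; Cryogenian 720 − 635 = 85; Tonian 1000 − 720 = 280; Jurassic 201.4 − 145 = 56.4; Siderian 2500 − 2300 = 200; Carboniferous 358.9 − 298.9 = 60.
Ranking these from longest: Tonian > Orosirian > Siderian > Cryogenian > Carboniferous > Jurassic.
Position 4 in that ranking is Cryogenian, which lasted 85 Myr.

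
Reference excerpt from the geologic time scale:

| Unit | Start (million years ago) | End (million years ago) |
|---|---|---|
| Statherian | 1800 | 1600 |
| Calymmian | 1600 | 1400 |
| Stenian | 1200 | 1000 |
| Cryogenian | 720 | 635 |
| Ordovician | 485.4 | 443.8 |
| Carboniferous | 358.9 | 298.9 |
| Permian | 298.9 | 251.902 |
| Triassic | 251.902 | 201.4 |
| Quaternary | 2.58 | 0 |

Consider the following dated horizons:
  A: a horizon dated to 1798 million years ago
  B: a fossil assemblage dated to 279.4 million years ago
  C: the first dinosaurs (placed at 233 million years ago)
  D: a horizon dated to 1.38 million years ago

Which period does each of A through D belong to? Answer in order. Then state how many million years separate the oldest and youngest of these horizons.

A — Statherian; B — Permian; C — Triassic; D — Quaternary; span 1796.62 million years

A: 1798 Ma lies in 1800–1600 Ma, so Statherian.
B: 279.4 Ma lies in 298.9–251.902 Ma, so Permian.
C: 233 Ma lies in 251.902–201.4 Ma, so Triassic.
D: 1.38 Ma lies in 2.58–0 Ma, so Quaternary.
Oldest = 1798 Ma, youngest = 1.38 Ma → span 1796.62 Myr.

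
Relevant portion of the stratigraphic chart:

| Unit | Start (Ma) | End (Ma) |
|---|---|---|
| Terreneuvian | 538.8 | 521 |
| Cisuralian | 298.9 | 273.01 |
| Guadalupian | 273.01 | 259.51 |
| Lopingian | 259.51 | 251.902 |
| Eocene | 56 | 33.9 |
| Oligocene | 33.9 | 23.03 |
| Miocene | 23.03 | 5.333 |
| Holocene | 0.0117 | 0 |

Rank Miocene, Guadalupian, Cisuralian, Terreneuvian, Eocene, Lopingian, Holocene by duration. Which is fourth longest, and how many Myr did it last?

Durations: Miocene 17.697; Guadalupian 13.5; Cisuralian 25.89; Terreneuvian 17.8; Eocene 22.1; Lopingian 7.608; Holocene 0.0117 Myr.
Sorted longest-first: Cisuralian (25.89), Eocene (22.1), Terreneuvian (17.8), Miocene (17.697), Guadalupian (13.5), Lopingian (7.608), Holocene (0.0117).
The fourth longest is Miocene at 17.697 Myr.

Miocene, 17.697 million years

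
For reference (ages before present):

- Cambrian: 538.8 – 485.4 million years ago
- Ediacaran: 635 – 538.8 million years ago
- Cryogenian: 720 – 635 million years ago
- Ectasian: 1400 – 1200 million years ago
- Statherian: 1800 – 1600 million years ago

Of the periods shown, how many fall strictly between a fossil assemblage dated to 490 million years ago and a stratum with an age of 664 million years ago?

The older date is 664 Ma and the younger is 490 Ma.
Periods with start < 664 and end > 490 Ma: Ediacaran (635–538.8).
That is 1 complete period.

1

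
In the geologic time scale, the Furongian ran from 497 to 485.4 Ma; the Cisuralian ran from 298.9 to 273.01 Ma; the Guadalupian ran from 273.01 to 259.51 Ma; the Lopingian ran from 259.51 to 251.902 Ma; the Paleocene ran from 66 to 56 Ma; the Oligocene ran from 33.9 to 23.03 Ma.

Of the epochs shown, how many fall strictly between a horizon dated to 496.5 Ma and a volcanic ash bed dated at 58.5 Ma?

3

496.5 Ma sits inside the Furongian (497–485.4) and 58.5 Ma inside the Paleocene (66–56); neither of those is wholly between the two dates.
The listed epochs lying completely between them are Cisuralian, Guadalupian, Lopingian — 3 in all.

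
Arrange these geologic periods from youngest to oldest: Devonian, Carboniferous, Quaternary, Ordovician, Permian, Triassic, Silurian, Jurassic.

Quaternary, Jurassic, Triassic, Permian, Carboniferous, Devonian, Silurian, Ordovician

Era membership (oldest first within each) — Paleozoic: Ordovician, Silurian, Devonian, Carboniferous, Permian; Mesozoic: Triassic, Jurassic; Cenozoic: Quaternary. Paleozoic precedes Mesozoic, which precedes Cenozoic. Concatenating the groups in that era order and then reversing gives youngest to oldest.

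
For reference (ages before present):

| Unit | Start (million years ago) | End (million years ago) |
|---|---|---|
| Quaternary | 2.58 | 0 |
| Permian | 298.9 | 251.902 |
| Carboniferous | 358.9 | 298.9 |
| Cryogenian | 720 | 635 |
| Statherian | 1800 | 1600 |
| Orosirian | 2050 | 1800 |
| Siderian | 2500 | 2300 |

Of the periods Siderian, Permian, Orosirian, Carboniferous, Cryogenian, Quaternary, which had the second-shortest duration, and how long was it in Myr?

Permian, 46.998 million years

Start − end for each: Siderian 2500 − 2300 = 200; Permian 298.9 − 251.902 = 46.998; Orosirian 2050 − 1800 = 250; Carboniferous 358.9 − 298.9 = 60; Cryogenian 720 − 635 = 85; Quaternary 2.58 − 0 = 2.58.
Ranking these from shortest: Quaternary < Permian < Carboniferous < Cryogenian < Siderian < Orosirian.
Position 2 in that ranking is Permian, which lasted 46.998 Myr.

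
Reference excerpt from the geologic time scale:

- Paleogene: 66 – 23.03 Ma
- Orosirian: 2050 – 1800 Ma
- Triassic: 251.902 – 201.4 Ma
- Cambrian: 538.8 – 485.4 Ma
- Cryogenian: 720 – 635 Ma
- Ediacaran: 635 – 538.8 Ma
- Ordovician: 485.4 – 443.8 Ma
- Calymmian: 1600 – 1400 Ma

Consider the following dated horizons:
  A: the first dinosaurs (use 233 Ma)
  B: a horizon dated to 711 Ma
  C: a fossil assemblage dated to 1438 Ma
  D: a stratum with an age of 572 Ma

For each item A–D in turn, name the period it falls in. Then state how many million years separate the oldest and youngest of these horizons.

Match each age against the start–end ranges in the excerpt: A = 233 Ma → Triassic (251.902–201.4); B = 711 Ma → Cryogenian (720–635); C = 1438 Ma → Calymmian (1600–1400); D = 572 Ma → Ediacaran (635–538.8).
The largest age is 1438 Ma and the smallest is 233 Ma; their difference is 1205 Myr.

A — Triassic; B — Cryogenian; C — Calymmian; D — Ediacaran; span 1205 million years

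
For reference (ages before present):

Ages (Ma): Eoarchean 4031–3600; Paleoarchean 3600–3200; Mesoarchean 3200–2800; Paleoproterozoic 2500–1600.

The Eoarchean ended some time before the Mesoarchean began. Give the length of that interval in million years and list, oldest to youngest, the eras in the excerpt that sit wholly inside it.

The Eoarchean closes at 3600 Ma and the Mesoarchean opens at 3200 Ma, so the interval is 3600 − 3200 = 400 Myr.
An era fits inside if it starts at or after 3600 Ma and ends at or before 3200 Ma; oldest first that gives Paleoarchean.

400 million years; Paleoarchean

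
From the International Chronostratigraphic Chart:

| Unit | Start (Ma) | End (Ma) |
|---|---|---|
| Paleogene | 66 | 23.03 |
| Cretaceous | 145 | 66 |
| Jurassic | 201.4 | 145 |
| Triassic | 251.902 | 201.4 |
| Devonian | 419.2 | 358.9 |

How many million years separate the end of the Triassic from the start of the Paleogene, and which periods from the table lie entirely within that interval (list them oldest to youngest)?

135.4 million years; Jurassic, Cretaceous

The Triassic closes at 201.4 Ma and the Paleogene opens at 66 Ma, so the interval is 201.4 − 66 = 135.4 Myr.
A period fits inside if it starts at or after 201.4 Ma and ends at or before 66 Ma; oldest first that gives Jurassic, Cretaceous.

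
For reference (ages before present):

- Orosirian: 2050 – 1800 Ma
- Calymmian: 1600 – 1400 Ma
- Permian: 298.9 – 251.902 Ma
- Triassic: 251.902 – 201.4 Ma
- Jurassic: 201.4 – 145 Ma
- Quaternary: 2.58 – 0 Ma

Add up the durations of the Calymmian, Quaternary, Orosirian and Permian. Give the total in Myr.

499.578 million years

Duration is start − end for each: (1600 − 1400) + (2.58 − 0) + (2050 − 1800) + (298.9 − 251.902).
That is 200 + 2.58 + 250 + 46.998, which totals 499.578 million years.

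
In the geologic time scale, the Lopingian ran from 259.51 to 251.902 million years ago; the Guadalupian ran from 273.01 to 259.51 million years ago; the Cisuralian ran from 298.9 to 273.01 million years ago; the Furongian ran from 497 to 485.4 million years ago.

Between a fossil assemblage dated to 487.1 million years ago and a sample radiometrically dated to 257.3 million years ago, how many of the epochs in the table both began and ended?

2

The older date is 487.1 Ma and the younger is 257.3 Ma.
Epochs with start < 487.1 and end > 257.3 Ma: Cisuralian (298.9–273.01), Guadalupian (273.01–259.51).
That is 2 complete epochs.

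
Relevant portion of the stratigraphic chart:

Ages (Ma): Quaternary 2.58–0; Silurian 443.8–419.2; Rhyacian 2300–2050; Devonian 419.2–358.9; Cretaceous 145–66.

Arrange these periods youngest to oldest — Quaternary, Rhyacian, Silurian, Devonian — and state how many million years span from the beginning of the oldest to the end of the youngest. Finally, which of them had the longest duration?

Quaternary → Devonian → Silurian → Rhyacian; total span 2300 Myr; longest is Rhyacian

From the excerpt: Quaternary 2.58–0; Rhyacian 2300–2050; Silurian 443.8–419.2; Devonian 419.2–358.9 (Ma).
Larger Ma is earlier, so the oldest is Rhyacian and the youngest is Quaternary; youngest to oldest: Quaternary, Devonian, Silurian, Rhyacian.
Oldest start 2300 minus youngest end 0 gives 2300 Myr overall.
Individual lengths (start − end): Quaternary 2.58; Silurian 24.6; Rhyacian 250; Devonian 60.3. The largest is Rhyacian at 250 Myr.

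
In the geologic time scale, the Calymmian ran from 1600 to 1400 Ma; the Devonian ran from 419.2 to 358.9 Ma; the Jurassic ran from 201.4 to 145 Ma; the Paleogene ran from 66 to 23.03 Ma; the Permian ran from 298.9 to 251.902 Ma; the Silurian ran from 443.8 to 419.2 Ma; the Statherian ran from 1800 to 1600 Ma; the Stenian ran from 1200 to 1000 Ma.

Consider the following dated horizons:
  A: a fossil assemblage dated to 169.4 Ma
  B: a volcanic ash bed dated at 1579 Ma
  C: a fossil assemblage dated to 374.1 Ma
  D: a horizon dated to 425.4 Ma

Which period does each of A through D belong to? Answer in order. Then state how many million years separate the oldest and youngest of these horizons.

A — Jurassic; B — Calymmian; C — Devonian; D — Silurian; span 1409.6 million years

A: 169.4 Ma lies in 201.4–145 Ma, so Jurassic.
B: 1579 Ma lies in 1600–1400 Ma, so Calymmian.
C: 374.1 Ma lies in 419.2–358.9 Ma, so Devonian.
D: 425.4 Ma lies in 443.8–419.2 Ma, so Silurian.
Oldest = 1579 Ma, youngest = 169.4 Ma → span 1409.6 Myr.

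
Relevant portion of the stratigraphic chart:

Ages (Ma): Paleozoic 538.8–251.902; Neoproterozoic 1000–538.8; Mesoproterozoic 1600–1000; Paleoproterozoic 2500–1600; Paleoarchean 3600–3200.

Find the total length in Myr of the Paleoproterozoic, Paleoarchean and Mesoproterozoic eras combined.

1900 million years

Each duration: Paleoproterozoic = 900; Paleoarchean = 400; Mesoproterozoic = 600.
Sum: 900 + 400 + 600 = 1900 Myr.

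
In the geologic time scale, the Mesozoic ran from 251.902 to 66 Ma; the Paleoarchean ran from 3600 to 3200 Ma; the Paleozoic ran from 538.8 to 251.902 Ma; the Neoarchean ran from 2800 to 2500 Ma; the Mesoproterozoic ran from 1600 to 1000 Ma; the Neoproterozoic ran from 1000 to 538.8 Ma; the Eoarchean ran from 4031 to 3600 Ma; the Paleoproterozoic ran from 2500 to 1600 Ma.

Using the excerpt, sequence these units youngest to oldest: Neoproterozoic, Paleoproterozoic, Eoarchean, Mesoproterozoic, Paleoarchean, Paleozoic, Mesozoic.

The oldest of these is Eoarchean (starts 4031 Ma) and the youngest is Mesozoic (ends 66 Ma).
In between, by decreasing start age: Paleoarchean (3600), Paleoproterozoic (2500), Mesoproterozoic (1600), Neoproterozoic (1000), Paleozoic (538.8).
Listing youngest first means reversing that sequence.

Mesozoic, then Paleozoic, then Neoproterozoic, then Mesoproterozoic, then Paleoproterozoic, then Paleoarchean, then Eoarchean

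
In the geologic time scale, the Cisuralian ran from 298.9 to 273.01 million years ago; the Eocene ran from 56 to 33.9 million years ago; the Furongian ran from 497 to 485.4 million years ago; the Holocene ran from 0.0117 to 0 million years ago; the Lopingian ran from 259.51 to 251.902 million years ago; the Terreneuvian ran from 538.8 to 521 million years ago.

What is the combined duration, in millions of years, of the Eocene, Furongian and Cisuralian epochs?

59.59 million years

Each duration: Eocene = 22.1; Furongian = 11.6; Cisuralian = 25.89.
Sum: 22.1 + 11.6 + 25.89 = 59.59 Myr.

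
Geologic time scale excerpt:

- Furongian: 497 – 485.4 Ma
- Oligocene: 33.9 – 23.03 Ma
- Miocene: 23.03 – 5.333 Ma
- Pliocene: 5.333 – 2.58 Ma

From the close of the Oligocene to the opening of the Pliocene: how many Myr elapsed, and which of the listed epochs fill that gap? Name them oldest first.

17.697 million years; Miocene

The Oligocene closes at 23.03 Ma and the Pliocene opens at 5.333 Ma, so the interval is 23.03 − 5.333 = 17.697 Myr.
An epoch fits inside if it starts at or after 23.03 Ma and ends at or before 5.333 Ma; oldest first that gives Miocene.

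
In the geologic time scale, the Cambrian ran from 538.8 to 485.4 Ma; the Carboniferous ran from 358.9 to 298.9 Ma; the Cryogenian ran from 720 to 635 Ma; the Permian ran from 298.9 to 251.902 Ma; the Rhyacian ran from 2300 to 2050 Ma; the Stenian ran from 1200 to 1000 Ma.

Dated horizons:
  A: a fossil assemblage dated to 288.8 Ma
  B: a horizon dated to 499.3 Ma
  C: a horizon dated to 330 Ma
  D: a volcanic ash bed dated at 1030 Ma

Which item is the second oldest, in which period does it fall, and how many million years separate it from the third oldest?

B, in the Cambrian; 169.3 million years to C

Sorted oldest-first by Ma: D (1030), B (499.3), C (330), A (288.8).
The second oldest is B at 499.3 Ma, which lies in 538.8–485.4 Ma: the Cambrian.
The third oldest is C at 330 Ma; separation = |499.3 − 330| = 169.3 Myr.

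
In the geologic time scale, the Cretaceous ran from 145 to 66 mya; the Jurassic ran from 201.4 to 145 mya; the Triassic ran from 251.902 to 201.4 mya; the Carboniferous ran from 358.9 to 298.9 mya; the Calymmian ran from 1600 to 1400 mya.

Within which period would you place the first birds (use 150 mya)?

150 Ma lies between 201.4 and 145 Ma, so it falls in the Jurassic.

Jurassic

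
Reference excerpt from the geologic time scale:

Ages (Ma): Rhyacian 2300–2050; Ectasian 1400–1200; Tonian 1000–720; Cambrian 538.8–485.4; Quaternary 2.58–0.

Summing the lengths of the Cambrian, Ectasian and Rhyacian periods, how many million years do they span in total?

503.4 million years

Duration is start − end for each: (538.8 − 485.4) + (1400 − 1200) + (2300 − 2050).
That is 53.4 + 200 + 250, which totals 503.4 million years.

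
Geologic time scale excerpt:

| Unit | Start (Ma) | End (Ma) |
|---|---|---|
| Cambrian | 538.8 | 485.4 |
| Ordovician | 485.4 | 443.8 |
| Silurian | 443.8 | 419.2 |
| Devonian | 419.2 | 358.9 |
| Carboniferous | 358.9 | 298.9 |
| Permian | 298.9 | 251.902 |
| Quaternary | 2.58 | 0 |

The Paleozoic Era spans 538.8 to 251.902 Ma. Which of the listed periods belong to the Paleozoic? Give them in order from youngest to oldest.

Periods with both bounds inside 538.8–251.902 Ma: Permian (298.9–251.902), Carboniferous (358.9–298.9), Devonian (419.2–358.9), Silurian (443.8–419.2), Ordovician (485.4–443.8), Cambrian (538.8–485.4).

Permian, Carboniferous, Devonian, Silurian, Ordovician, Cambrian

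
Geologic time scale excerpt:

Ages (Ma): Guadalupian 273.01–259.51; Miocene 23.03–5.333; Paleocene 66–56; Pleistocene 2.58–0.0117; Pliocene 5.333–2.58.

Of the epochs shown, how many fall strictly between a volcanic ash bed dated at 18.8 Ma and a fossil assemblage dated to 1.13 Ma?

1

The older date is 18.8 Ma and the younger is 1.13 Ma.
Epochs with start < 18.8 and end > 1.13 Ma: Pliocene (5.333–2.58).
That is 1 complete epoch.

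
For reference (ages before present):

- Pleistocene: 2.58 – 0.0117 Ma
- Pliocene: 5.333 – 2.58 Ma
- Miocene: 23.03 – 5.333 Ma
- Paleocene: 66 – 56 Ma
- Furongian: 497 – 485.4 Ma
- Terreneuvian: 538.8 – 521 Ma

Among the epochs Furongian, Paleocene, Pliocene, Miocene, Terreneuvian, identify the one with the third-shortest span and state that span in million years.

Furongian, 11.6 million years

Durations: Furongian 11.6; Paleocene 10; Pliocene 2.753; Miocene 17.697; Terreneuvian 17.8 Myr.
Sorted shortest-first: Pliocene (2.753), Paleocene (10), Furongian (11.6), Miocene (17.697), Terreneuvian (17.8).
The third shortest is Furongian at 11.6 Myr.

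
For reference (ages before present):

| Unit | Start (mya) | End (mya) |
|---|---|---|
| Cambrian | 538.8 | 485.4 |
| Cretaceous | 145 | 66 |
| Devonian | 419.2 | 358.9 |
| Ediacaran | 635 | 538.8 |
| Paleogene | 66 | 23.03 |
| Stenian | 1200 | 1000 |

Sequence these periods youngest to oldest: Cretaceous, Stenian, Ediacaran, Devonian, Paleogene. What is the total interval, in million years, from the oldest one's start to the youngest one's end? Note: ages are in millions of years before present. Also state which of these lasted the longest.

Paleogene, Cretaceous, Devonian, Ediacaran, Stenian; total span 1176.97 Myr; longest is Stenian

Start ages (Ma): Stenian 1200, Ediacaran 635, Devonian 419.2, Cretaceous 145, Paleogene 66.
Ordered youngest to oldest: Paleogene, Cretaceous, Devonian, Ediacaran, Stenian.
Span = 1200 − 23.03 = 1176.97 Myr.
Durations: Cretaceous 79, Devonian 60.3, Stenian 200, Paleogene 42.97, Ediacaran 96.2 → longest is Stenian (200 Myr).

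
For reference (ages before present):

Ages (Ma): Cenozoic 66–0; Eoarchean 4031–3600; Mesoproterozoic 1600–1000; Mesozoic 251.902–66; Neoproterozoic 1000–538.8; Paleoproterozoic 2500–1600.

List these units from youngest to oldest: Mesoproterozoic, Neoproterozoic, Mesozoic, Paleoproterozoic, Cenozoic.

Cenozoic, Mesozoic, Neoproterozoic, Mesoproterozoic, Paleoproterozoic

Read off each span (Ma): Mesoproterozoic 1600–1000; Neoproterozoic 1000–538.8; Mesozoic 251.902–66; Paleoproterozoic 2500–1600; Cenozoic 66–0.
Larger Ma is older, so oldest→youngest is Paleoproterozoic, Mesoproterozoic, Neoproterozoic, Mesozoic, Cenozoic; reverse it for youngest→oldest.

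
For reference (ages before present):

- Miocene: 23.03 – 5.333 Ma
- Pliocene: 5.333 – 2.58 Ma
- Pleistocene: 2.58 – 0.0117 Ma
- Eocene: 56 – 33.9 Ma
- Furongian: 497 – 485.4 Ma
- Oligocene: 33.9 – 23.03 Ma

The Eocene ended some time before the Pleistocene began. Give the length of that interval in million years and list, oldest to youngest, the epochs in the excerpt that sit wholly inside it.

End of Eocene = 33.9 Ma; start of Pleistocene = 2.58 Ma.
Gap = 33.9 − 2.58 = 31.32 Myr.
Epochs wholly inside 33.9–2.58 Ma: Oligocene (33.9–23.03), Miocene (23.03–5.333), Pliocene (5.333–2.58).

31.32 million years; Oligocene, Miocene, Pliocene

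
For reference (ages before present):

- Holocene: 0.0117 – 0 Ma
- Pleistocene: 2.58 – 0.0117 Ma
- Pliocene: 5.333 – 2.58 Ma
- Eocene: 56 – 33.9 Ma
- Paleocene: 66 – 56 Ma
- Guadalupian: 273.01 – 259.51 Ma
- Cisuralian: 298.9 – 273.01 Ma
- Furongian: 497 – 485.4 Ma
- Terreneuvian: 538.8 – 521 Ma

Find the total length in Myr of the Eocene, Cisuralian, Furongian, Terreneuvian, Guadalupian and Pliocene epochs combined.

93.643 million years

Each duration: Eocene = 22.1; Cisuralian = 25.89; Furongian = 11.6; Terreneuvian = 17.8; Guadalupian = 13.5; Pliocene = 2.753.
Sum: 22.1 + 25.89 + 11.6 + 17.8 + 13.5 + 2.753 = 93.643 Myr.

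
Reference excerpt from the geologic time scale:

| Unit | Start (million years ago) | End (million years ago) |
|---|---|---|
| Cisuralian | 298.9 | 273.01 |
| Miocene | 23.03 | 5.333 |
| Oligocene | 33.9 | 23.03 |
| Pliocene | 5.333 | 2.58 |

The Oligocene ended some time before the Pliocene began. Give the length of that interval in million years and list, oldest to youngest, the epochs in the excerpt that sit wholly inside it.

The Oligocene closes at 23.03 Ma and the Pliocene opens at 5.333 Ma, so the interval is 23.03 − 5.333 = 17.697 Myr.
An epoch fits inside if it starts at or after 23.03 Ma and ends at or before 5.333 Ma; oldest first that gives Miocene.

17.697 million years; Miocene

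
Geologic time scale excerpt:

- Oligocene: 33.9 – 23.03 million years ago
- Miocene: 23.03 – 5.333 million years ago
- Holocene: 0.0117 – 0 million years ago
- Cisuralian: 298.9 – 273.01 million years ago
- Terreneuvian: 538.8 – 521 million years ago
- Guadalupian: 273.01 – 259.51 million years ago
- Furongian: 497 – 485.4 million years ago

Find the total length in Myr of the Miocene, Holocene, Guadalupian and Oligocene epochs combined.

Each duration: Miocene = 17.697; Holocene = 0.0117; Guadalupian = 13.5; Oligocene = 10.87.
Sum: 17.697 + 0.0117 + 13.5 + 10.87 = 42.0787 Myr.

42.0787 million years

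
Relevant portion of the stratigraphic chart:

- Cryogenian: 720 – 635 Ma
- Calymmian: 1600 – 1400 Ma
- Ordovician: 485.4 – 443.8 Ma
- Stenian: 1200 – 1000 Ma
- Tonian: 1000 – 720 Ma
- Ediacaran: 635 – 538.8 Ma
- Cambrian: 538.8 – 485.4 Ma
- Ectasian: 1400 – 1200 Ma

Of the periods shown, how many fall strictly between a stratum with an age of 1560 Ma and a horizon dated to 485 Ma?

The older date is 1560 Ma and the younger is 485 Ma.
Periods with start < 1560 and end > 485 Ma: Ectasian (1400–1200), Stenian (1200–1000), Tonian (1000–720), Cryogenian (720–635), Ediacaran (635–538.8), Cambrian (538.8–485.4).
That is 6 complete periods.

6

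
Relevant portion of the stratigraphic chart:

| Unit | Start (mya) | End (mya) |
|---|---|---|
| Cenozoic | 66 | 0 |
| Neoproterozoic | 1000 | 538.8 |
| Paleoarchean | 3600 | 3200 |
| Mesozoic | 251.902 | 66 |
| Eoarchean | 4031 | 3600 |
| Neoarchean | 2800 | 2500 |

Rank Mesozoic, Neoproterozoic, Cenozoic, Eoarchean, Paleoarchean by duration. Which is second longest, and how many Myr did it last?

Eoarchean, 431 million years

Start − end for each: Mesozoic 251.902 − 66 = 185.902; Neoproterozoic 1000 − 538.8 = 461.2; Cenozoic 66 − 0 = 66; Eoarchean 4031 − 3600 = 431; Paleoarchean 3600 − 3200 = 400.
Ranking these from longest: Neoproterozoic > Eoarchean > Paleoarchean > Mesozoic > Cenozoic.
Position 2 in that ranking is Eoarchean, which lasted 431 Myr.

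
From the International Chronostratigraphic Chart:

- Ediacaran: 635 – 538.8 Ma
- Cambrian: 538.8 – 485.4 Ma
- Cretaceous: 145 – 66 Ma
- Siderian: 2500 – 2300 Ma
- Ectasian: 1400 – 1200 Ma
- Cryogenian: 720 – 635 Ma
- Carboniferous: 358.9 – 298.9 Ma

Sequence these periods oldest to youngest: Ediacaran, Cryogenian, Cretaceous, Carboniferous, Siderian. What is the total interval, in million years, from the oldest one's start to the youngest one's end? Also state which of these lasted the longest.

Start ages (Ma): Siderian 2500, Cryogenian 720, Ediacaran 635, Carboniferous 358.9, Cretaceous 145.
Ordered oldest to youngest: Siderian, Cryogenian, Ediacaran, Carboniferous, Cretaceous.
Span = 2500 − 66 = 2434 Myr.
Durations: Cryogenian 85, Ediacaran 96.2, Carboniferous 60, Cretaceous 79, Siderian 200 → longest is Siderian (200 Myr).

Siderian, Cryogenian, Ediacaran, Carboniferous, Cretaceous; total span 2434 Myr; longest is Siderian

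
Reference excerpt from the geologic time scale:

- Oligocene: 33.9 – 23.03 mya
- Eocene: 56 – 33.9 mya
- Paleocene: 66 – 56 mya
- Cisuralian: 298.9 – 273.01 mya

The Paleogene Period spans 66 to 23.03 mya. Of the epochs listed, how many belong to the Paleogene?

Epochs inside 66–23.03 Ma: Paleocene, Eocene, Oligocene — 3 in total.

3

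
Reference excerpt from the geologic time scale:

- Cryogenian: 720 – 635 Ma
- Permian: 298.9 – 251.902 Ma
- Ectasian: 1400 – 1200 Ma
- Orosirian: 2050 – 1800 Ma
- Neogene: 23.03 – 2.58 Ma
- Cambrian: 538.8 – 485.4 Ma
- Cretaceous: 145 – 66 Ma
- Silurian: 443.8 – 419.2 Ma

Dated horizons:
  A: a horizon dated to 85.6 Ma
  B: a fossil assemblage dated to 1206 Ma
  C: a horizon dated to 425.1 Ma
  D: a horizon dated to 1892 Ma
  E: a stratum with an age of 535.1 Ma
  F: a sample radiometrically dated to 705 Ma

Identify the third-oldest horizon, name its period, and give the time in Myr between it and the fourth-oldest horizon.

F, in the Cryogenian; 169.9 million years to E

Sorted oldest-first by Ma: D (1892), B (1206), F (705), E (535.1), C (425.1), A (85.6).
The third oldest is F at 705 Ma, which lies in 720–635 Ma: the Cryogenian.
The fourth oldest is E at 535.1 Ma; separation = |705 − 535.1| = 169.9 Myr.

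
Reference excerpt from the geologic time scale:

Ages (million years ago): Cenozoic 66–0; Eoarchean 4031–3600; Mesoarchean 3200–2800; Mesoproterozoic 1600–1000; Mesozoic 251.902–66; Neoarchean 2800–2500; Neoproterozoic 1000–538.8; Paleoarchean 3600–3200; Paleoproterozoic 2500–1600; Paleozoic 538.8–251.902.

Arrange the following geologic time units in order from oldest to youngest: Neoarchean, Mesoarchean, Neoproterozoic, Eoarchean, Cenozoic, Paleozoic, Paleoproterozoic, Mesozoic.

Read off each span (Ma): Neoarchean 2800–2500; Mesoarchean 3200–2800; Neoproterozoic 1000–538.8; Eoarchean 4031–3600; Cenozoic 66–0; Paleozoic 538.8–251.902; Paleoproterozoic 2500–1600; Mesozoic 251.902–66.
Larger Ma is older, so oldest→youngest is Eoarchean, Mesoarchean, Neoarchean, Paleoproterozoic, Neoproterozoic, Paleozoic, Mesozoic, Cenozoic.

Eoarchean, then Mesoarchean, then Neoarchean, then Paleoproterozoic, then Neoproterozoic, then Paleozoic, then Mesozoic, then Cenozoic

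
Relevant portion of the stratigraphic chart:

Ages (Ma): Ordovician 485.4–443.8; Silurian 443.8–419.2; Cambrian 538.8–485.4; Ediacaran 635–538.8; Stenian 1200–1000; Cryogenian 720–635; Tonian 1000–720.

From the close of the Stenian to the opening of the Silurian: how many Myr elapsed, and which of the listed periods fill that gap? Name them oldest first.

End of Stenian = 1000 Ma; start of Silurian = 443.8 Ma.
Gap = 1000 − 443.8 = 556.2 Myr.
Periods wholly inside 1000–443.8 Ma: Tonian (1000–720), Cryogenian (720–635), Ediacaran (635–538.8), Cambrian (538.8–485.4), Ordovician (485.4–443.8).

556.2 million years; Tonian, Cryogenian, Ediacaran, Cambrian, Ordovician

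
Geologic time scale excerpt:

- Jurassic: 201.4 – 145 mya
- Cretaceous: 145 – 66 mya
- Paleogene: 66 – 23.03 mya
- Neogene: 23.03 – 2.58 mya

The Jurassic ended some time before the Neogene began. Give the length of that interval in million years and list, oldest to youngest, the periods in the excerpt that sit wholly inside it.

121.97 million years; Cretaceous, Paleogene

End of Jurassic = 145 Ma; start of Neogene = 23.03 Ma.
Gap = 145 − 23.03 = 121.97 Myr.
Periods wholly inside 145–23.03 Ma: Cretaceous (145–66), Paleogene (66–23.03).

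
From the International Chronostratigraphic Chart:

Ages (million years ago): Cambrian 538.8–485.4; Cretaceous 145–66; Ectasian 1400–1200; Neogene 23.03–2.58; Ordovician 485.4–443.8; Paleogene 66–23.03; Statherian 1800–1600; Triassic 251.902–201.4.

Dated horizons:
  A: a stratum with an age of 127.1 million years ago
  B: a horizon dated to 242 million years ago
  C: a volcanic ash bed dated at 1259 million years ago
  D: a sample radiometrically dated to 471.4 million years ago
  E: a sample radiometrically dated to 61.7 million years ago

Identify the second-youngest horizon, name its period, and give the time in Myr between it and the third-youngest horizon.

A, in the Cretaceous; 114.9 million years to B

Sorted youngest-first by Ma: E (61.7), A (127.1), B (242), D (471.4), C (1259).
The second youngest is A at 127.1 Ma, which lies in 145–66 Ma: the Cretaceous.
The third youngest is B at 242 Ma; separation = |127.1 − 242| = 114.9 Myr.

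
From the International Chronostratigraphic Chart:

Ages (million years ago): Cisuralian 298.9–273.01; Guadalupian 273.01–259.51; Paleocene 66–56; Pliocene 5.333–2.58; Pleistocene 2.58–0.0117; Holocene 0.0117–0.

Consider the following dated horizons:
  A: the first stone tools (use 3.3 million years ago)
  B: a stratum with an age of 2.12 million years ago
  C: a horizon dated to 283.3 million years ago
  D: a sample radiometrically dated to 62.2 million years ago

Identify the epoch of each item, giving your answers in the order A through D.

A — Pliocene; B — Pleistocene; C — Cisuralian; D — Paleocene

A: 3.3 Ma lies in 5.333–2.58 Ma, so Pliocene.
B: 2.12 Ma lies in 2.58–0.0117 Ma, so Pleistocene.
C: 283.3 Ma lies in 298.9–273.01 Ma, so Cisuralian.
D: 62.2 Ma lies in 66–56 Ma, so Paleocene.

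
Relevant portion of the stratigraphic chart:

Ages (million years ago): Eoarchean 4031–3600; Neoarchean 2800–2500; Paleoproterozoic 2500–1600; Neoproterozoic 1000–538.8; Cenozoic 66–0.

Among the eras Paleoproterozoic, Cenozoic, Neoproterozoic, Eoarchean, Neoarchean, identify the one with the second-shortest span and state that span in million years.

Neoarchean, 300 million years

Start − end for each: Paleoproterozoic 2500 − 1600 = 900; Cenozoic 66 − 0 = 66; Neoproterozoic 1000 − 538.8 = 461.2; Eoarchean 4031 − 3600 = 431; Neoarchean 2800 − 2500 = 300.
Ranking these from shortest: Cenozoic < Neoarchean < Eoarchean < Neoproterozoic < Paleoproterozoic.
Position 2 in that ranking is Neoarchean, which lasted 300 Myr.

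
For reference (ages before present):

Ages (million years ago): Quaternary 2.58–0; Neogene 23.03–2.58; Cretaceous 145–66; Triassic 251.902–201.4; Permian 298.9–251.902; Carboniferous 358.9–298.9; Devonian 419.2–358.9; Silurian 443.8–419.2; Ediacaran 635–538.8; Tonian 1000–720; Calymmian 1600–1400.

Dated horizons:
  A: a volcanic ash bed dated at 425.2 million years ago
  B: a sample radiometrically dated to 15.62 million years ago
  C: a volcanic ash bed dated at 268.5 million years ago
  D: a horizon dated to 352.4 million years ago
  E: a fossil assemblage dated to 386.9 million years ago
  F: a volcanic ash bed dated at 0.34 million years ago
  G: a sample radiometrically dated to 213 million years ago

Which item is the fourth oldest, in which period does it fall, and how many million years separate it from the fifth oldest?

Sorted oldest-first by Ma: A (425.2), E (386.9), D (352.4), C (268.5), G (213), B (15.62), F (0.34).
The fourth oldest is C at 268.5 Ma, which lies in 298.9–251.902 Ma: the Permian.
The fifth oldest is G at 213 Ma; separation = |268.5 − 213| = 55.5 Myr.

C, in the Permian; 55.5 million years to G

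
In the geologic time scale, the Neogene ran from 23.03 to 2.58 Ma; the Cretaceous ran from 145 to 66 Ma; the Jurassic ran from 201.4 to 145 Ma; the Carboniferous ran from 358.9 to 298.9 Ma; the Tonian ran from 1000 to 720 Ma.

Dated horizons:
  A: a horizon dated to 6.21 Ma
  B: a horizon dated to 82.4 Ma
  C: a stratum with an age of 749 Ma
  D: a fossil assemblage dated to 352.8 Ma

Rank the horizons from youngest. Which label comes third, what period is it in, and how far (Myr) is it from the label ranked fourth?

D, in the Carboniferous; 396.2 million years to C

Sorted youngest-first by Ma: A (6.21), B (82.4), D (352.8), C (749).
The third youngest is D at 352.8 Ma, which lies in 358.9–298.9 Ma: the Carboniferous.
The fourth youngest is C at 749 Ma; separation = |352.8 − 749| = 396.2 Myr.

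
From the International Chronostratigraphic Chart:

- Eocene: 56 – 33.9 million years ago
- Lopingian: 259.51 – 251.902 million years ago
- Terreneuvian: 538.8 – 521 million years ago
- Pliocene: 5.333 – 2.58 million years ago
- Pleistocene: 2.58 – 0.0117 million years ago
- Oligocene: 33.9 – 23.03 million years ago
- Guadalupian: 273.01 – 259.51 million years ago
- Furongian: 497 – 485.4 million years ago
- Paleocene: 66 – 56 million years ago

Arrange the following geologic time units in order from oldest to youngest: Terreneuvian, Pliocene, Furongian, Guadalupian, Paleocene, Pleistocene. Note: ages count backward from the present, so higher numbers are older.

Read off each span (Ma): Terreneuvian 538.8–521; Pliocene 5.333–2.58; Furongian 497–485.4; Guadalupian 273.01–259.51; Paleocene 66–56; Pleistocene 2.58–0.0117.
Larger Ma is older, so oldest→youngest is Terreneuvian, Furongian, Guadalupian, Paleocene, Pliocene, Pleistocene.

Terreneuvian → Furongian → Guadalupian → Paleocene → Pliocene → Pleistocene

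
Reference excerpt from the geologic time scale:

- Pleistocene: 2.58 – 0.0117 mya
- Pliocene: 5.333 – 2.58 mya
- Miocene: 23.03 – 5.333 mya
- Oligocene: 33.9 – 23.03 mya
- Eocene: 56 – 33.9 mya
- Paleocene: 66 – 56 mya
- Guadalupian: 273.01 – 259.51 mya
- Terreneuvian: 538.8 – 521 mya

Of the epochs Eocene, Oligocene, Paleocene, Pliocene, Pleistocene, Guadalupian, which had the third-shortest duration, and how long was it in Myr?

Start − end for each: Eocene 56 − 33.9 = 22.1; Oligocene 33.9 − 23.03 = 10.87; Paleocene 66 − 56 = 10; Pliocene 5.333 − 2.58 = 2.753; Pleistocene 2.58 − 0.0117 = 2.5683; Guadalupian 273.01 − 259.51 = 13.5.
Ranking these from shortest: Pleistocene < Pliocene < Paleocene < Oligocene < Guadalupian < Eocene.
Position 3 in that ranking is Paleocene, which lasted 10 Myr.

Paleocene, 10 million years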